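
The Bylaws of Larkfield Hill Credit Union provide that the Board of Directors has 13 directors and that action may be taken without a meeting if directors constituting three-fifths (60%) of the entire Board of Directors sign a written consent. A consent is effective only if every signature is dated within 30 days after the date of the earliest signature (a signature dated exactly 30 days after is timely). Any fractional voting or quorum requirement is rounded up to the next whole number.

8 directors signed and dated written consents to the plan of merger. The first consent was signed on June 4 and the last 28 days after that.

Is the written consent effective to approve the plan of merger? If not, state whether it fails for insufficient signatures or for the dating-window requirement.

Effective — both the signature and dating-window requirements are satisfied.

Signatures required: three-fifths (60%) of 13 — 3/5 of 13 = 7.80, rounded up to 8, so 8 needed; 8 signed. Sufficient.
Dating window: the latest signature is 28 days after the earliest; the limit is 30 days. Within the window.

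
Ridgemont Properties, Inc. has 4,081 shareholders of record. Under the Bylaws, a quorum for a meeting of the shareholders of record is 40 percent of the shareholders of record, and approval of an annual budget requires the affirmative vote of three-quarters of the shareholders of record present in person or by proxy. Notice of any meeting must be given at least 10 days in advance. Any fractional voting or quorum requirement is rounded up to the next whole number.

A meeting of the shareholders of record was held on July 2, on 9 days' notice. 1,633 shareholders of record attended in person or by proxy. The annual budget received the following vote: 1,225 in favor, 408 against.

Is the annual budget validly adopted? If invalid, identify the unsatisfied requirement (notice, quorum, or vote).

Notice: 9 days given; 10 required. Not satisfied.
Quorum: 40% of 4,081 = 1,632.40, rounded up to 1,633; 1,633 present. Satisfied.
Vote: requires three-fourths of those present (1,633); 3/4 of 1633 = 1224.75, rounded up to 1225, so 1,225 needed; 1,225 in favor. Satisfied.

Invalid — notice requirement not satisfied.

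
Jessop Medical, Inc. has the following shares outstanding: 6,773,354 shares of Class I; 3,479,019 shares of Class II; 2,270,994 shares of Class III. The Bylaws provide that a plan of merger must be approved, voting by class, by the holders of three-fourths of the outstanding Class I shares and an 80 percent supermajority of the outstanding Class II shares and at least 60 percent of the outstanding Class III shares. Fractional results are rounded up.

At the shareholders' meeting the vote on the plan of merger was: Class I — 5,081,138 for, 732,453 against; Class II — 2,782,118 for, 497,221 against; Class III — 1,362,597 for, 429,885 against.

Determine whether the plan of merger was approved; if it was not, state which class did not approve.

Class I: 3/4 of 6773354 = 5080015.50, rounded up to 5080016; 5,080,016 required, 5,081,138 in favor — approved.
Class II: 4/5 of 3479019 = 2783215.20, rounded up to 2783216; 2,783,216 required, 2,782,118 in favor — not approved.
Class III: 3/5 of 2270994 = 1362596.40, rounded up to 1362597; 1,362,597 required, 1,362,597 in favor — approved.

Not approved — the Class II shares did not give the required vote.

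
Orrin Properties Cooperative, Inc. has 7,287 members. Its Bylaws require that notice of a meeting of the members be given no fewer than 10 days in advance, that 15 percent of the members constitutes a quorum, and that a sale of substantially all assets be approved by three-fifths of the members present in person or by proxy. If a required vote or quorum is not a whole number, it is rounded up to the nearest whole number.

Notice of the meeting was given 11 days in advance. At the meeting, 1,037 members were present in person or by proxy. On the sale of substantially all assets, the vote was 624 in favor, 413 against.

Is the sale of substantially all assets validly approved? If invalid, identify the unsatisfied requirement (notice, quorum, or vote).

Notice: 11 days given; 10 required. Satisfied.
Quorum: 15% of 7,287 = 1,093.05, rounded up to 1,094; 1,037 present. Not satisfied.
Vote: requires three-fifths of those present (1,037); 3/5 of 1037 = 622.20, rounded up to 623, so 623 needed; 624 in favor. Satisfied.

Invalid — quorum requirement not satisfied.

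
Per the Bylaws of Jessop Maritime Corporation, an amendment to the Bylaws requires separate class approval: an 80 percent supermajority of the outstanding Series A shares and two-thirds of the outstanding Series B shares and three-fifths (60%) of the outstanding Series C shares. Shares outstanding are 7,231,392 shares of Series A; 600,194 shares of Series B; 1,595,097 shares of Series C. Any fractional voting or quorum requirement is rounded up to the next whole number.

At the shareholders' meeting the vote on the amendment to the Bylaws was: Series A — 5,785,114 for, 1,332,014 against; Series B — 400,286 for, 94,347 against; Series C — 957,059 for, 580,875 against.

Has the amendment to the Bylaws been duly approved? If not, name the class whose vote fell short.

Series A: 4/5 of 7231392 = 5785113.60, rounded up to 5785114; 5,785,114 required, 5,785,114 in favor — approved.
Series B: 2/3 of 600194 = 400129.33, rounded up to 400130; 400,130 required, 400,286 in favor — approved.
Series C: 3/5 of 1595097 = 957058.20, rounded up to 957059; 957,059 required, 957,059 in favor — approved.

Approved — every class gave the required vote.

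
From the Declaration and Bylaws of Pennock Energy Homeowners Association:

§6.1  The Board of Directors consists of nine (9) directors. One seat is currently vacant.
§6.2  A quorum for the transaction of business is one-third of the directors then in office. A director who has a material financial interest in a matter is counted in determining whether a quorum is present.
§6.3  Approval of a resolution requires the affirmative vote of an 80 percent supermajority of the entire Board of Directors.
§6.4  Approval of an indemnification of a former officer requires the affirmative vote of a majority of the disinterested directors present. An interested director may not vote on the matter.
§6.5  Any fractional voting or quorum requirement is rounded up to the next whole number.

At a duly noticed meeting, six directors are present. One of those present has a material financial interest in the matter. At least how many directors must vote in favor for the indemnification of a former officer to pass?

3

The indemnification of a former officer requires a majority of the disinterested directors present (6 − 1 = 5).
A majority of 5 is 3.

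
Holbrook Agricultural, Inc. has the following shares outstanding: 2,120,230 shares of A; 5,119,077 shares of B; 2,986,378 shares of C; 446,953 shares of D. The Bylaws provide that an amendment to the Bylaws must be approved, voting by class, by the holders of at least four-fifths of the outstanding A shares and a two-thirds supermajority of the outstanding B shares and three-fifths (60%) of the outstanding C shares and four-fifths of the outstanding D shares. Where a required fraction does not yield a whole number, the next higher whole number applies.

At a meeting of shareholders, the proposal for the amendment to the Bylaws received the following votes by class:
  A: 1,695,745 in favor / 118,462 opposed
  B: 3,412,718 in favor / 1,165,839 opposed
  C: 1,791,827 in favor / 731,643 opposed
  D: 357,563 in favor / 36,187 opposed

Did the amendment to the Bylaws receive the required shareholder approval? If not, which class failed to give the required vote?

A: 4/5 of 2120230 = 1696184; 1,696,184 required, 1,695,745 in favor — not approved.
B: 2/3 of 5119077 = 3412718; 3,412,718 required, 3,412,718 in favor — approved.
C: 3/5 of 2986378 = 1791826.80, rounded up to 1791827; 1,791,827 required, 1,791,827 in favor — approved.
D: 4/5 of 446953 = 357562.40, rounded up to 357563; 357,563 required, 357,563 in favor — approved.

Not approved — the A shares did not give the required vote.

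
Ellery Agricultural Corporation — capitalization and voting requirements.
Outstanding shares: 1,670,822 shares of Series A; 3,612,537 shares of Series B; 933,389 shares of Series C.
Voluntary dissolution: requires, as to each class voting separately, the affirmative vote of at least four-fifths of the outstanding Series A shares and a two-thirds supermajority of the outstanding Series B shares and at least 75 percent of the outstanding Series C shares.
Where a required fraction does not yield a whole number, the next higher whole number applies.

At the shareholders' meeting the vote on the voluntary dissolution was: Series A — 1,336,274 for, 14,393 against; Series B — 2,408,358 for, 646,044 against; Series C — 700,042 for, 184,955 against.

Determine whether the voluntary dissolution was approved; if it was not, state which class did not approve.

Series A: 4/5 of 1670822 = 1336657.60, rounded up to 1336658; 1,336,658 required, 1,336,274 in favor — not approved.
Series B: 2/3 of 3612537 = 2408358; 2,408,358 required, 2,408,358 in favor — approved.
Series C: 3/4 of 933389 = 700041.75, rounded up to 700042; 700,042 required, 700,042 in favor — approved.

Not approved — the Series A shares did not give the required vote.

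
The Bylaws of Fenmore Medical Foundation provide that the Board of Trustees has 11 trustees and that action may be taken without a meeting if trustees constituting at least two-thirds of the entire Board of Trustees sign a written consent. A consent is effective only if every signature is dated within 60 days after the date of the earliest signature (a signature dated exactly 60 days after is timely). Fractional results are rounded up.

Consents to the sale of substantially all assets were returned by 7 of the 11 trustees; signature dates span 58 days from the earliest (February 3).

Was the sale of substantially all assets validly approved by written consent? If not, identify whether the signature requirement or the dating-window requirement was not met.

Signatures required: at least two-thirds of 11 — 2/3 of 11 = 7.33, rounded up to 8, so 8 needed; 7 signed. Insufficient.
Dating window: the latest signature is 58 days after the earliest; the limit is 60 days. Within the window.

Not effective — insufficient signatures.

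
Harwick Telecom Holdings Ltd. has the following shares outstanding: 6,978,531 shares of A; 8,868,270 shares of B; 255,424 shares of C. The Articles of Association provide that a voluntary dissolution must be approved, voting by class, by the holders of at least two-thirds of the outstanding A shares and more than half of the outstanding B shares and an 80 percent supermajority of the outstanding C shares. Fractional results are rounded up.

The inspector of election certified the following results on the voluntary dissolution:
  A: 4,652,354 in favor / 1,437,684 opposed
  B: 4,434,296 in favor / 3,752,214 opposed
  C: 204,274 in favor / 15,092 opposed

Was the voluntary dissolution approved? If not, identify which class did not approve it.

A: 2/3 of 6978531 = 4652354; 4,652,354 required, 4,652,354 in favor — approved.
B: a majority of 8868270 is 4434136; 4,434,136 required, 4,434,296 in favor — approved.
C: 4/5 of 255424 = 204339.20, rounded up to 204340; 204,340 required, 204,274 in favor — not approved.

Not approved — the C shares did not give the required vote.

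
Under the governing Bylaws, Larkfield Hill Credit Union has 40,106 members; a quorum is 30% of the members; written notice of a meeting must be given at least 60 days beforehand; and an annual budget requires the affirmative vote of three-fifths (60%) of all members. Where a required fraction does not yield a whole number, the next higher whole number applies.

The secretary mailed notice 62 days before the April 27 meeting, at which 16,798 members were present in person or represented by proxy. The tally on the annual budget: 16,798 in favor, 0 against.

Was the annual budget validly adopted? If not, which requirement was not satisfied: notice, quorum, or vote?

Notice: 62 days given; 60 required. Satisfied.
Quorum: 30% of 40,106 = 12,031.80, rounded up to 12,032; 16,798 present. Satisfied.
Vote: requires three-fifths of all members (40,106); 3/5 of 40106 = 24063.60, rounded up to 24064, so 24,064 needed; 16,798 in favor. Not satisfied.

Invalid — vote requirement not satisfied.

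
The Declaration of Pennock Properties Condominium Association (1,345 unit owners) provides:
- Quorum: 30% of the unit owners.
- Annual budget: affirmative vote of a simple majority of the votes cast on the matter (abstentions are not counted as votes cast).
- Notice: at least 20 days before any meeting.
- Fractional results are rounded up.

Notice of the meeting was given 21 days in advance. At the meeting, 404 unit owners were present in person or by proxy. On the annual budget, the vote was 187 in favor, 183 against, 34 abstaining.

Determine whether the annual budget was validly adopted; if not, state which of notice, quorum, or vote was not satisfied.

Valid — all requirements satisfied.

Notice: 21 days given; 20 required. Satisfied.
Quorum: 30% of 1,345 = 403.50, rounded up to 404; 404 present. Satisfied.
Vote: requires a majority of the votes cast (404 − 34 abstaining = 370); a majority of 370 is 186, so 186 needed; 187 in favor. Satisfied.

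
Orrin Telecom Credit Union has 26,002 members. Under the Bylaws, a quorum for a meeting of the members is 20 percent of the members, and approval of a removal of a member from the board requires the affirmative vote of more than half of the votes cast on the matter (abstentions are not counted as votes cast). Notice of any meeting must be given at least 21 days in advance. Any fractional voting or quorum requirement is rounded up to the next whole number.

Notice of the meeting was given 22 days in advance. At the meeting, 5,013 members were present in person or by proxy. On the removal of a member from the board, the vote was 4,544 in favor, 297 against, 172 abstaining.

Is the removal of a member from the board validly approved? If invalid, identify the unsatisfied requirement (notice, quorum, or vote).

Invalid — quorum requirement not satisfied.

Notice: 22 days given; 21 required. Satisfied.
Quorum: 20% of 26,002 = 5,200.40, rounded up to 5,201; 5,013 present. Not satisfied.
Vote: requires a majority of the votes cast (5,013 − 172 abstaining = 4,841); a majority of 4841 is 2421, so 2,421 needed; 4,544 in favor. Satisfied.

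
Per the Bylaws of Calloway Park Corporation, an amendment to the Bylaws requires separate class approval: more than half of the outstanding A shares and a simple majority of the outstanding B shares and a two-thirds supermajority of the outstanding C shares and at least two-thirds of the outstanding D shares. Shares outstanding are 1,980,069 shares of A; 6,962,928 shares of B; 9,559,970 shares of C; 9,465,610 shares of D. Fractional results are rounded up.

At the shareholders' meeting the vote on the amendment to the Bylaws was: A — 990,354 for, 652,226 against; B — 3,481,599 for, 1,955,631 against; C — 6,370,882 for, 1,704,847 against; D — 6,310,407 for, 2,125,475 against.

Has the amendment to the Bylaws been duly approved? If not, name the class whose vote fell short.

Not approved — the C shares did not give the required vote.

A: a majority of 1980069 is 990035; 990,035 required, 990,354 in favor — approved.
B: a majority of 6962928 is 3481465; 3,481,465 required, 3,481,599 in favor — approved.
C: 2/3 of 9559970 = 6373313.33, rounded up to 6373314; 6,373,314 required, 6,370,882 in favor — not approved.
D: 2/3 of 9465610 = 6310406.67, rounded up to 6310407; 6,310,407 required, 6,310,407 in favor — approved.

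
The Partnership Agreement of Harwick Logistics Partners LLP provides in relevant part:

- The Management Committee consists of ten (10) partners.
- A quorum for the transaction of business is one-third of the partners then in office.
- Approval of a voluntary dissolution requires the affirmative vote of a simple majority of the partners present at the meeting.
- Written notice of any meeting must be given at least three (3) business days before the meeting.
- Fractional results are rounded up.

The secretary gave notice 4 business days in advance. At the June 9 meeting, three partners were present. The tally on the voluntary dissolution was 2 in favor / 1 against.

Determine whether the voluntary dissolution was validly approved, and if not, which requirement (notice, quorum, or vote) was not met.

Notice: 4 business days given; 3 required (4 ≥ 3). Satisfied.
Quorum: 3 present; quorum is 4. Not satisfied.
Vote: the voluntary dissolution requires a majority of the partners present (3). A majority of 3 is 2, so 2 affirmative votes are needed; 2 voted in favor. Satisfied. (Moot — without a quorum no business can be validly transacted.)

Invalid — quorum requirement not satisfied.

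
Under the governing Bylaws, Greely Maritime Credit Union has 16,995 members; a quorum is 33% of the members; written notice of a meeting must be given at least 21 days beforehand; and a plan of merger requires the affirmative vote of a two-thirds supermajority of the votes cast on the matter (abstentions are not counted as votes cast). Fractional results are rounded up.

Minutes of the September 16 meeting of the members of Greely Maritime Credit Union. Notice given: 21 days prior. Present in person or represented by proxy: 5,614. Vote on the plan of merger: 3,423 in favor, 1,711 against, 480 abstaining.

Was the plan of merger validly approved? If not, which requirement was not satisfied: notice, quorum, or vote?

Notice: 21 days given; 21 required. Satisfied.
Quorum: 33% of 16,995 = 5,608.35, rounded up to 5,609; 5,614 present. Satisfied.
Vote: requires two-thirds of the votes cast (5,614 − 480 abstaining = 5,134); 2/3 of 5134 = 3422.67, rounded up to 3423, so 3,423 needed; 3,423 in favor. Satisfied.

Valid — all requirements satisfied.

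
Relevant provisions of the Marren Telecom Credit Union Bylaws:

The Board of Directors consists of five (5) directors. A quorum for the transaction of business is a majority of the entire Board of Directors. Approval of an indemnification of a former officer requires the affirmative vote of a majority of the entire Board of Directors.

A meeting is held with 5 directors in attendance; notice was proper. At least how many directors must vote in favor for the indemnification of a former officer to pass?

The indemnification of a former officer requires a majority of the entire Board of Directors (5).
A majority of 5 is 3.

3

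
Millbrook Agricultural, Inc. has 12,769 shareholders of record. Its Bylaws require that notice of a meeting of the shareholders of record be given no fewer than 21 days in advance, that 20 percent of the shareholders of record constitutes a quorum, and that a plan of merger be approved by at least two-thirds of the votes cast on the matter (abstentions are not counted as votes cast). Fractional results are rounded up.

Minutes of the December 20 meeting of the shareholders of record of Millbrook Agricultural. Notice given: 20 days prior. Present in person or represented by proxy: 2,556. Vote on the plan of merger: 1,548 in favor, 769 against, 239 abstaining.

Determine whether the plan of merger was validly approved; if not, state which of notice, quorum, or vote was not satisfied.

Notice: 20 days given; 21 required. Not satisfied.
Quorum: 20% of 12,769 = 2,553.80, rounded up to 2,554; 2,556 present. Satisfied.
Vote: requires two-thirds of the votes cast (2,556 − 239 abstaining = 2,317); 2/3 of 2317 = 1544.67, rounded up to 1545, so 1,545 needed; 1,548 in favor. Satisfied.

Invalid — notice requirement not satisfied.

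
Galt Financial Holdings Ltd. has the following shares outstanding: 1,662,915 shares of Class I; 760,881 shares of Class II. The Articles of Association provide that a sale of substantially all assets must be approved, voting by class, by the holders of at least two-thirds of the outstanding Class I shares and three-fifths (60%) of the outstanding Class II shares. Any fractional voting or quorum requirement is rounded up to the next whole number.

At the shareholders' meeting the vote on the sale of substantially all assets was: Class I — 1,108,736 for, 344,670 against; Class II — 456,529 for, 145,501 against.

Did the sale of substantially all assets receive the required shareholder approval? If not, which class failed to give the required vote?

Class I: 2/3 of 1662915 = 1108610; 1,108,610 required, 1,108,736 in favor — approved.
Class II: 3/5 of 760881 = 456528.60, rounded up to 456529; 456,529 required, 456,529 in favor — approved.

Approved — every class gave the required vote.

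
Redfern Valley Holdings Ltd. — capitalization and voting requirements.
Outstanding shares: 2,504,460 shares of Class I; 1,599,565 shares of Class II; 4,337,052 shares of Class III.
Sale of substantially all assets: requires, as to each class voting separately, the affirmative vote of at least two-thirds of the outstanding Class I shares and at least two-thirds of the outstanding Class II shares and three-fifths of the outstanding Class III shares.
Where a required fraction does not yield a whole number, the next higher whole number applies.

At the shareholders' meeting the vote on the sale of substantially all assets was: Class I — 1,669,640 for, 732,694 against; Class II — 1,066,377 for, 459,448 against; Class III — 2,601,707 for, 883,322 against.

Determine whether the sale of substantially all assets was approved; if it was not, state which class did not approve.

Not approved — the Class III shares did not give the required vote.

Class I: 2/3 of 2504460 = 1669640; 1,669,640 required, 1,669,640 in favor — approved.
Class II: 2/3 of 1599565 = 1066376.67, rounded up to 1066377; 1,066,377 required, 1,066,377 in favor — approved.
Class III: 3/5 of 4337052 = 2602231.20, rounded up to 2602232; 2,602,232 required, 2,601,707 in favor — not approved.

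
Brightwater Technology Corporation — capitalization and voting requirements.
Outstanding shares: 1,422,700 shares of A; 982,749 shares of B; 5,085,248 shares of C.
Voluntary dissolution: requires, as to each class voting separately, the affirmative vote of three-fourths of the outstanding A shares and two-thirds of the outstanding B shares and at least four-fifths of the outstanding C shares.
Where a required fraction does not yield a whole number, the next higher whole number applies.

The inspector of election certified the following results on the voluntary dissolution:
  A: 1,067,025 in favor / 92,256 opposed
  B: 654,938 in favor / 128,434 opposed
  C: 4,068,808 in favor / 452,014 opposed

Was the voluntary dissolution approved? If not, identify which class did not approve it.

Not approved — the B shares did not give the required vote.

A: 3/4 of 1422700 = 1067025; 1,067,025 required, 1,067,025 in favor — approved.
B: 2/3 of 982749 = 655166; 655,166 required, 654,938 in favor — not approved.
C: 4/5 of 5085248 = 4068198.40, rounded up to 4068199; 4,068,199 required, 4,068,808 in favor — approved.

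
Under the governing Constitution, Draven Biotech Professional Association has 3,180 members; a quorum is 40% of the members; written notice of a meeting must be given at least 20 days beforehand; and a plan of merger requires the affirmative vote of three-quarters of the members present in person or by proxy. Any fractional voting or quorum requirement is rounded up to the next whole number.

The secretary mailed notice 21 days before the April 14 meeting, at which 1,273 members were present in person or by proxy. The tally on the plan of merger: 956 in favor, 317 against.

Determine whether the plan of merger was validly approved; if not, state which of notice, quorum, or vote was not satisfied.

Notice: 21 days given; 20 required. Satisfied.
Quorum: 40% of 3,180 = 1,272; 1,273 present. Satisfied.
Vote: requires three-fourths of those present (1,273); 3/4 of 1273 = 954.75, rounded up to 955, so 955 needed; 956 in favor. Satisfied.

Valid — all requirements satisfied.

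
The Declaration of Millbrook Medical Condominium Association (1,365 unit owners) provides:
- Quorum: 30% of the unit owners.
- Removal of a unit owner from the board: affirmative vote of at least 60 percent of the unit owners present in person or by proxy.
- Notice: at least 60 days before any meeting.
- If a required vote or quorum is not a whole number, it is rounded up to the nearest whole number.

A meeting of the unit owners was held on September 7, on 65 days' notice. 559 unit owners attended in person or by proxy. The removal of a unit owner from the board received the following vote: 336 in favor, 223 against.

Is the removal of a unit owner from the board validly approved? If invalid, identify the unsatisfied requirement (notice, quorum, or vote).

Notice: 65 days given; 60 required. Satisfied.
Quorum: 30% of 1,365 = 409.50, rounded up to 410; 559 present. Satisfied.
Vote: requires three-fifths of those present (559); 3/5 of 559 = 335.40, rounded up to 336, so 336 needed; 336 in favor. Satisfied.

Valid — all requirements satisfied.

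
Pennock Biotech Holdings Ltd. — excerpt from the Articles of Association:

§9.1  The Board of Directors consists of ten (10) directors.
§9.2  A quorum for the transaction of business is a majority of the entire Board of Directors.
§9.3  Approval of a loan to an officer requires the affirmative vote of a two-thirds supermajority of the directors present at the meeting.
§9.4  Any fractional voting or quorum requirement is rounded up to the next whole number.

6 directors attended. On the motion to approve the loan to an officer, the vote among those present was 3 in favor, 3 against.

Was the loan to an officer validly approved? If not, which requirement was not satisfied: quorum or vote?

Invalid — vote requirement not satisfied.

Quorum: 6 present; quorum is 6. Satisfied.
Vote: the loan to an officer requires two-thirds of the directors present (6). 2/3 of 6 = 4, so 4 affirmative votes are needed; 3 voted in favor. Not satisfied.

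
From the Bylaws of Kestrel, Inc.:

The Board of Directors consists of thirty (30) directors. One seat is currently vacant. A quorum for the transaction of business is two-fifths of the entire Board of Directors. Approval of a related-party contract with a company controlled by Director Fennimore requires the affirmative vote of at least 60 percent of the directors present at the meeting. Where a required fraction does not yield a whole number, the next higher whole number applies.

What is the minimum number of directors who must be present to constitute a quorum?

12

2/5 of 30 = 12.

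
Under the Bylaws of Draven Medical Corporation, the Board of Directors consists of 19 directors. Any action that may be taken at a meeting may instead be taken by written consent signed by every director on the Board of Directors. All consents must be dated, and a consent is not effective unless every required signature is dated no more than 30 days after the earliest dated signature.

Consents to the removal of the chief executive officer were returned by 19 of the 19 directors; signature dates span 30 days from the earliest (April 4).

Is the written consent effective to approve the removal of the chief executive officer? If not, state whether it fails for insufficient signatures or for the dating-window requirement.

Effective — both the signature and dating-window requirements are satisfied.

Signatures required: the unanimous vote of 19 — unanimous means all 19, so 19 needed; 19 signed. Sufficient.
Dating window: the latest signature is 30 days after the earliest; the limit is 30 days. Within the window.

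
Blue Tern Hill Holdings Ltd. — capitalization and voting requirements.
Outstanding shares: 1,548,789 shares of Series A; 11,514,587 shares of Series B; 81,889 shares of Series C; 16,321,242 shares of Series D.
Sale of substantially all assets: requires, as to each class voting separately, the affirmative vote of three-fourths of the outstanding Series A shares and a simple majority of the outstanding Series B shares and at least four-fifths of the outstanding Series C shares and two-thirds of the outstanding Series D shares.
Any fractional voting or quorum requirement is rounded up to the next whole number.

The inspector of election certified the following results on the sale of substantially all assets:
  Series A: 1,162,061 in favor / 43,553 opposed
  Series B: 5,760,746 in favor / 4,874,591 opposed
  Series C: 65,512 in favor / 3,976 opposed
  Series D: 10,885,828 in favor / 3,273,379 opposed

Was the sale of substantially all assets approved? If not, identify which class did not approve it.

Approved — every class gave the required vote.

Series A: 3/4 of 1548789 = 1161591.75, rounded up to 1161592; 1,161,592 required, 1,162,061 in favor — approved.
Series B: a majority of 11514587 is 5757294; 5,757,294 required, 5,760,746 in favor — approved.
Series C: 4/5 of 81889 = 65511.20, rounded up to 65512; 65,512 required, 65,512 in favor — approved.
Series D: 2/3 of 16321242 = 10880828; 10,880,828 required, 10,885,828 in favor — approved.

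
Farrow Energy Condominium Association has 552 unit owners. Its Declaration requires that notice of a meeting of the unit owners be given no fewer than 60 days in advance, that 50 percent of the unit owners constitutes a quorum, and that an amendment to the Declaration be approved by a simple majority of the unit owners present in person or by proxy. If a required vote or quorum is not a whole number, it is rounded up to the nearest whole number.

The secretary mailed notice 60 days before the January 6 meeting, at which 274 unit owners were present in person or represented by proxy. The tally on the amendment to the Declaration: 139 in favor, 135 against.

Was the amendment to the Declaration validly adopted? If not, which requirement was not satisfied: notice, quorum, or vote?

Notice: 60 days given; 60 required. Satisfied.
Quorum: 50% of 552 = 276; 274 present. Not satisfied.
Vote: requires a majority of those present (274); a majority of 274 is 138, so 138 needed; 139 in favor. Satisfied.

Invalid — quorum requirement not satisfied.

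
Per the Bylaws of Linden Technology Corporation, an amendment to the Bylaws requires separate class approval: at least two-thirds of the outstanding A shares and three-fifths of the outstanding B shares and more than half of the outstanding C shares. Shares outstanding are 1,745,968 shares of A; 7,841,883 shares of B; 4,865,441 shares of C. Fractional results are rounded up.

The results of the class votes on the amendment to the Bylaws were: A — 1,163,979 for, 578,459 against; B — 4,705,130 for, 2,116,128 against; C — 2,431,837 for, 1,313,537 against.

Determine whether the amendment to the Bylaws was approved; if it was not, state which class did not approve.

Not approved — the C shares did not give the required vote.

A: 2/3 of 1745968 = 1163978.67, rounded up to 1163979; 1,163,979 required, 1,163,979 in favor — approved.
B: 3/5 of 7841883 = 4705129.80, rounded up to 4705130; 4,705,130 required, 4,705,130 in favor — approved.
C: a majority of 4865441 is 2432721; 2,432,721 required, 2,431,837 in favor — not approved.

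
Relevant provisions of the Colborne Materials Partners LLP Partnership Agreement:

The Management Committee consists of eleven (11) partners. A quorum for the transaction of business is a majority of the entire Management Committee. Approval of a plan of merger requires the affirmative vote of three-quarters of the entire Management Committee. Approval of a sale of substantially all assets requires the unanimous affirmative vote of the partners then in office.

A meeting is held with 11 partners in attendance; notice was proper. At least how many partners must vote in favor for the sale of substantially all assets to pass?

11

The sale of substantially all assets requires the unanimous vote of the partners then in office (11).
Unanimous means all 11.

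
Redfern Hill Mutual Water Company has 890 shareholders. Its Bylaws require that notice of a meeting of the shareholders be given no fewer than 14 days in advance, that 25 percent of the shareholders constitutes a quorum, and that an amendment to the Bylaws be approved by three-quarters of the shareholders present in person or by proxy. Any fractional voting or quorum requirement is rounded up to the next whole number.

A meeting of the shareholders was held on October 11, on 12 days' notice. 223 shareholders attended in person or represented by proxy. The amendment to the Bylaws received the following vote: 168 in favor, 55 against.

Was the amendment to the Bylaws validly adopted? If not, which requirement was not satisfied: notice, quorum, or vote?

Notice: 12 days given; 14 required. Not satisfied.
Quorum: 25% of 890 = 222.50, rounded up to 223; 223 present. Satisfied.
Vote: requires three-fourths of those present (223); 3/4 of 223 = 167.25, rounded up to 168, so 168 needed; 168 in favor. Satisfied.

Invalid — notice requirement not satisfied.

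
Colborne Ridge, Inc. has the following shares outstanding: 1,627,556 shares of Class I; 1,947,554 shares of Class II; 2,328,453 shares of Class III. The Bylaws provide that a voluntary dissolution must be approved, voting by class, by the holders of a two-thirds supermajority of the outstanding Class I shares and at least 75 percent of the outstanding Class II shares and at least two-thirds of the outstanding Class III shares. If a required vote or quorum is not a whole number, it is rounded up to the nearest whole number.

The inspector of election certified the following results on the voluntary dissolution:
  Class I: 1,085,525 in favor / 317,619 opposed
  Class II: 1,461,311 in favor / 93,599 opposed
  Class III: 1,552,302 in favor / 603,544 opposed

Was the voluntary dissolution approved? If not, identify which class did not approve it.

Approved — every class gave the required vote.

Class I: 2/3 of 1627556 = 1085037.33, rounded up to 1085038; 1,085,038 required, 1,085,525 in favor — approved.
Class II: 3/4 of 1947554 = 1460665.50, rounded up to 1460666; 1,460,666 required, 1,461,311 in favor — approved.
Class III: 2/3 of 2328453 = 1552302; 1,552,302 required, 1,552,302 in favor — approved.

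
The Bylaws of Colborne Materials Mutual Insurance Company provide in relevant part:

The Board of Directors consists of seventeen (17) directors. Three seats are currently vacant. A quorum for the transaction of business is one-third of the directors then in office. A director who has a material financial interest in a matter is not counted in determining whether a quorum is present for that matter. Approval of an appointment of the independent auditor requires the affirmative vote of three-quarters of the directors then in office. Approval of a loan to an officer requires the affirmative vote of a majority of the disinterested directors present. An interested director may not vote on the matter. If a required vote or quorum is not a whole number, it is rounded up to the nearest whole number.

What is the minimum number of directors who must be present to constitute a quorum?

5

1/3 of 14 = 4.67, rounded up to 5.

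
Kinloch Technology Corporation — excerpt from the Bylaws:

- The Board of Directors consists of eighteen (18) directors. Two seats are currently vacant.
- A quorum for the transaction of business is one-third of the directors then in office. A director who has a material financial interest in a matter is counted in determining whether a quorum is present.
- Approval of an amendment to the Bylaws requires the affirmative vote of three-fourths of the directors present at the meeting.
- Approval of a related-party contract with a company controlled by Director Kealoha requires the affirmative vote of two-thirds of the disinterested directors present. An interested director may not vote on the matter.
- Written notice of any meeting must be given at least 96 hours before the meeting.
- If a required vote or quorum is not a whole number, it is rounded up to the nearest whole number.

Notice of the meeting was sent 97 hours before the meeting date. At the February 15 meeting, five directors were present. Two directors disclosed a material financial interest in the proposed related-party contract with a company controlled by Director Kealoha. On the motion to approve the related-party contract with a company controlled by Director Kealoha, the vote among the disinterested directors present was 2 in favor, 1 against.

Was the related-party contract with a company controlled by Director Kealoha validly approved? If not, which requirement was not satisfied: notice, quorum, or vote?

Notice: 97 hours given; 96 required (97 ≥ 96). Satisfied.
Quorum: 5 present (interested directors count toward quorum); quorum is 6. Not satisfied.
Vote: the related-party contract with a company controlled by Director Kealoha requires two-thirds of the disinterested directors present (5 − 2 = 3). 2/3 of 3 = 2, so 2 affirmative votes are needed; 2 voted in favor. Satisfied. (Moot — without a quorum no business can be validly transacted.)

Invalid — quorum requirement not satisfied.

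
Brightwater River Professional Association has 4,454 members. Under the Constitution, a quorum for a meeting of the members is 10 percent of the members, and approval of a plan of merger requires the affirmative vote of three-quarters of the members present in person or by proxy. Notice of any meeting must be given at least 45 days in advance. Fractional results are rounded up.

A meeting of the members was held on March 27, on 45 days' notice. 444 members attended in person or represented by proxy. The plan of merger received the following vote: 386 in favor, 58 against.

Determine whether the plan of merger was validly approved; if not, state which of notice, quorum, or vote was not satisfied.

Invalid — quorum requirement not satisfied.

Notice: 45 days given; 45 required. Satisfied.
Quorum: 10% of 4,454 = 445.40, rounded up to 446; 444 present. Not satisfied.
Vote: requires three-fourths of those present (444); 3/4 of 444 = 333, so 333 needed; 386 in favor. Satisfied.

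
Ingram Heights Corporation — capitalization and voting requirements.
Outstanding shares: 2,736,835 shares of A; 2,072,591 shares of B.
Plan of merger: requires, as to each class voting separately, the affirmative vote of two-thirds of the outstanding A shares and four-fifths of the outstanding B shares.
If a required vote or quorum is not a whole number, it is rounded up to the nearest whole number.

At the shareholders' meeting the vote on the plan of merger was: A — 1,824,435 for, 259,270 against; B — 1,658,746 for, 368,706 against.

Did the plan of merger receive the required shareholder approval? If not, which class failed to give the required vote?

Not approved — the A shares did not give the required vote.

A: 2/3 of 2736835 = 1824556.67, rounded up to 1824557; 1,824,557 required, 1,824,435 in favor — not approved.
B: 4/5 of 2072591 = 1658072.80, rounded up to 1658073; 1,658,073 required, 1,658,746 in favor — approved.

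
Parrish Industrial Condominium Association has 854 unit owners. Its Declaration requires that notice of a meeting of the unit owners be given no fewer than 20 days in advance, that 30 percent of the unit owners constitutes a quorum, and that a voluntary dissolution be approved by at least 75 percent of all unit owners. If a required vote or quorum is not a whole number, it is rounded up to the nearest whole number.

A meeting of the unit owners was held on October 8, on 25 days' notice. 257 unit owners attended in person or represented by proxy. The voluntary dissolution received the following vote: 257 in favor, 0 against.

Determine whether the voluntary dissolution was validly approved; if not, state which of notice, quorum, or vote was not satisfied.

Invalid — vote requirement not satisfied.

Notice: 25 days given; 20 required. Satisfied.
Quorum: 30% of 854 = 256.20, rounded up to 257; 257 present. Satisfied.
Vote: requires three-fourths of all unit owners (854); 3/4 of 854 = 640.50, rounded up to 641, so 641 needed; 257 in favor. Not satisfied.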